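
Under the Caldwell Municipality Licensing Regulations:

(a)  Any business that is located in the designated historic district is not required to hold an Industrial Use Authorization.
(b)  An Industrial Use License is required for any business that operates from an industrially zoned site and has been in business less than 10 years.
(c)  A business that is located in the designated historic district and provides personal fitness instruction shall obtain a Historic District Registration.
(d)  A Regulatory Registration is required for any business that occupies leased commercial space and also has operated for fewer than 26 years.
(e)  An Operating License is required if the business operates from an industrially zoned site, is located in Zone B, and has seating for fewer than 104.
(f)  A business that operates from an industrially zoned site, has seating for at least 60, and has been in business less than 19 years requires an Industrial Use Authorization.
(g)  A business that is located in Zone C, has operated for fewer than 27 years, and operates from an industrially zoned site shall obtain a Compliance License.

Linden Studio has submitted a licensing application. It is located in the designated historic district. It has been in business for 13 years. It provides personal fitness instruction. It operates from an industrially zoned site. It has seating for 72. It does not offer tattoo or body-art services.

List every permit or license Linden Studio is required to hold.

Historic District Registration

(a) is located in the designated historic district → exempt from Industrial Use Authorization.
(b) operates from an industrially zoned site; years in business 13 ≥ 10 → Industrial Use License not required.
(c) is located in the designated historic district; provides personal fitness instruction → Historic District Registration required.
(d) operates from an industrially zoned site (not: occupies leased commercial space); years in business 13 < 26 → Regulatory Registration not required.
(e) operates from an industrially zoned site; is located in the designated historic district (not: is located in Zone B); seating 72 < 104 → Operating License not required.
(f) operates from an industrially zoned site; seating 72 ≥ 60; years in business 13 < 19 → Industrial Use Authorization required.
(g) is located in the designated historic district (not: is located in Zone C); years in business 13 < 27; operates from an industrially zoned site → Compliance License not required.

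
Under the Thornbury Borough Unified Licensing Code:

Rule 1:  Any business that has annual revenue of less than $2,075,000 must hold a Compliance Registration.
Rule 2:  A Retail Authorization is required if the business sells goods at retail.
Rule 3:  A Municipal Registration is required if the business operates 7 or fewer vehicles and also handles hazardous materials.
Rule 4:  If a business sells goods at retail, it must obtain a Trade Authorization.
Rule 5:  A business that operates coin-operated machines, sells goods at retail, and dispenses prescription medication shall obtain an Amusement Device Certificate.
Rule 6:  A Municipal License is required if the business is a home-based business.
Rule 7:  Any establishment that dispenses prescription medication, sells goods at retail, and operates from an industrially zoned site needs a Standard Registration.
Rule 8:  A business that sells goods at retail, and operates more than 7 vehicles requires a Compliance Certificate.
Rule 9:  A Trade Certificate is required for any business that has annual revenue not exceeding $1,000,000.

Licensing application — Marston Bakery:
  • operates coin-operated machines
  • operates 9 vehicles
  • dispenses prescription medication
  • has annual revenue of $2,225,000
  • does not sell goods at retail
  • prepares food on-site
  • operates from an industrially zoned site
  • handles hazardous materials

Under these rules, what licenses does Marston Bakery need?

None

Rule 1: revenue $2,225,000 ≥ $2,075,000 → Compliance Registration not required.
Rule 2: does not sell goods at retail → Retail Authorization not required.
Rule 3: vehicles 9 > 7; handles hazardous materials → Municipal Registration not required.
Rule 4: does not sell goods at retail → Trade Authorization not required.
Rule 5: operates coin-operated machines; does not sell goods at retail; dispenses prescription medication → Amusement Device Certificate not required.
Rule 6: operates from an industrially zoned site (not: is a home-based business) → Municipal License not required.
Rule 7: dispenses prescription medication; does not sell goods at retail; operates from an industrially zoned site → Standard Registration not required.
Rule 8: does not sell goods at retail; vehicles 9 > 7 → Compliance Certificate not required.
Rule 9: revenue $2,225,000 > $1,000,000 → Trade Certificate not required.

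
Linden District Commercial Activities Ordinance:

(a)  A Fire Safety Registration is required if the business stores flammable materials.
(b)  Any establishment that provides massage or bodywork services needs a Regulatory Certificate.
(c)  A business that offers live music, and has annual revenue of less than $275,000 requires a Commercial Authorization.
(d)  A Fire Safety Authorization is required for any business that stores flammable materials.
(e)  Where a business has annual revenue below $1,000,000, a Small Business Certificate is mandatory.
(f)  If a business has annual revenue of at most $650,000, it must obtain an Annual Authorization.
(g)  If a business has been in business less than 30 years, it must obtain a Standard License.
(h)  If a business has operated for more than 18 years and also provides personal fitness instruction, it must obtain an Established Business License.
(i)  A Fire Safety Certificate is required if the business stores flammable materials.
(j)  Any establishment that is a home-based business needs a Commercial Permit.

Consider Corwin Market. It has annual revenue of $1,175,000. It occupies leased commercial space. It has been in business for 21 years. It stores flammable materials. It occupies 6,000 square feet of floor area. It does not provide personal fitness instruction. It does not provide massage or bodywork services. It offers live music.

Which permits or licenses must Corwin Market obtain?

Fire Safety Authorization, Fire Safety Certificate, Fire Safety Registration, Standard License

(a) stores flammable materials → Fire Safety Registration required.
(b) does not provide massage or bodywork services → Regulatory Certificate not required.
(c) offers live music; revenue $1,175,000 ≥ $275,000 → Commercial Authorization not required.
(d) stores flammable materials → Fire Safety Authorization required.
(e) revenue $1,175,000 ≥ $1,000,000 → Small Business Certificate not required.
(f) revenue $1,175,000 > $650,000 → Annual Authorization not required.
(g) years in business 21 < 30 → Standard License required.
(h) years in business 21 > 18; does not provide personal fitness instruction → Established Business License not required.
(i) stores flammable materials → Fire Safety Certificate required.
(j) occupies leased commercial space (not: is a home-based business) → Commercial Permit not required.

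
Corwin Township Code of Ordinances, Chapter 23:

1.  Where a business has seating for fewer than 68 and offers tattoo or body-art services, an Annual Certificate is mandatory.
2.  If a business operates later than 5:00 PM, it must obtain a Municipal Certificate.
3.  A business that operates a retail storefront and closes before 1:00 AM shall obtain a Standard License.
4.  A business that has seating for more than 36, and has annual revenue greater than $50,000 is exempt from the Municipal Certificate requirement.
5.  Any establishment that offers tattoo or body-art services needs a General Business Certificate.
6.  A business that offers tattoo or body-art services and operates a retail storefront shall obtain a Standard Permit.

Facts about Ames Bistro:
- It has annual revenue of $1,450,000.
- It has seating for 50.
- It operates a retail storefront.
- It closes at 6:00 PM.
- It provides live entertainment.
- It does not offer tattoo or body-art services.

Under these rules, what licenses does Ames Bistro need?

Standard License

1. seating 50 < 68; does not offer tattoo or body-art services → Annual Certificate not required.
2. closes 6:00 PM, after 5:00 PM → Municipal Certificate required.
3. operates a retail storefront; closes 6:00 PM, at/before 1:00 AM → Standard License required.
4. seating 50 > 36; revenue $1,450,000 > $50,000 → exempt from Municipal Certificate.
5. does not offer tattoo or body-art services → General Business Certificate not required.
6. does not offer tattoo or body-art services; operates a retail storefront → Standard Permit not required.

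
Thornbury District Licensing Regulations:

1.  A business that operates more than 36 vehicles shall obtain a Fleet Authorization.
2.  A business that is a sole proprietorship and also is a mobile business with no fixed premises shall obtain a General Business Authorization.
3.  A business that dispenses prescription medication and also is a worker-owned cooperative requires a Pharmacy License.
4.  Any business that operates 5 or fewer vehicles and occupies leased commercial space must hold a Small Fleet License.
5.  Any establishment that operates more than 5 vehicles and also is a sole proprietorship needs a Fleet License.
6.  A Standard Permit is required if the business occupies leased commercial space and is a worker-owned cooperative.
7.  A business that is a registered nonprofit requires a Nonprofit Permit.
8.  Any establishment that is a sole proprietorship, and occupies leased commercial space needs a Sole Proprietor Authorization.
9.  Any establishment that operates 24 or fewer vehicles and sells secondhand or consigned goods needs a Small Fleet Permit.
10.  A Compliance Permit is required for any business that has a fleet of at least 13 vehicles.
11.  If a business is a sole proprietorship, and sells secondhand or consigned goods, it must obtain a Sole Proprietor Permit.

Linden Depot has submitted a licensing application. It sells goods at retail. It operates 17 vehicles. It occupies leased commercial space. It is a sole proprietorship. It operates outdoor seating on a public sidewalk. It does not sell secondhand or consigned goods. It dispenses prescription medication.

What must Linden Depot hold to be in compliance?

1. vehicles 17 ≤ 36 → Fleet Authorization not required.
2. is a sole proprietorship; occupies leased commercial space (not: is a mobile business with no fixed premises) → General Business Authorization not required.
3. dispenses prescription medication; is a sole proprietorship (not: is a worker-owned cooperative) → Pharmacy License not required.
4. vehicles 17 > 5; occupies leased commercial space → Small Fleet License not required.
5. vehicles 17 > 5; is a sole proprietorship → Fleet License required.
6. occupies leased commercial space; is a sole proprietorship (not: is a worker-owned cooperative) → Standard Permit not required.
7. is a sole proprietorship (not: is a registered nonprofit) → Nonprofit Permit not required.
8. is a sole proprietorship; occupies leased commercial space → Sole Proprietor Authorization required.
9. vehicles 17 ≤ 24; does not sell secondhand or consigned goods → Small Fleet Permit not required.
10. vehicles 17 ≥ 13 → Compliance Permit required.
11. is a sole proprietorship; does not sell secondhand or consigned goods → Sole Proprietor Permit not required.

Compliance Permit, Fleet License, Sole Proprietor Authorization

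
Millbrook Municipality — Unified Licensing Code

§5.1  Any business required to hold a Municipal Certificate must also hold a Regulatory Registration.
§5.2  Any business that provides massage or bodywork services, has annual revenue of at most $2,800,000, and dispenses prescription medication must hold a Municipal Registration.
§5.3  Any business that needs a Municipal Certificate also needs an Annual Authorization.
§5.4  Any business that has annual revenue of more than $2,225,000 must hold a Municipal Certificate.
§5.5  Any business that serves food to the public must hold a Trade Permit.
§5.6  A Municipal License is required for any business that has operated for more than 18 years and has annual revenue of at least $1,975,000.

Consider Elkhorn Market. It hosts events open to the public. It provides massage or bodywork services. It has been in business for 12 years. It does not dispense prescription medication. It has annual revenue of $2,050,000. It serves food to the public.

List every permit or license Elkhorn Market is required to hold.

Trade Permit

§5.1 Municipal Certificate is not required → no effect.
§5.2 provides massage or bodywork services; revenue $2,050,000 ≤ $2,800,000; does not dispense prescription medication → Municipal Registration not required.
§5.3 Municipal Certificate is not required → no effect.
§5.4 revenue $2,050,000 ≤ $2,225,000 → Municipal Certificate not required.
§5.5 serves food to the public → Trade Permit required.
§5.6 years in business 12 ≤ 18; revenue $2,050,000 ≥ $1,975,000 → Municipal License not required.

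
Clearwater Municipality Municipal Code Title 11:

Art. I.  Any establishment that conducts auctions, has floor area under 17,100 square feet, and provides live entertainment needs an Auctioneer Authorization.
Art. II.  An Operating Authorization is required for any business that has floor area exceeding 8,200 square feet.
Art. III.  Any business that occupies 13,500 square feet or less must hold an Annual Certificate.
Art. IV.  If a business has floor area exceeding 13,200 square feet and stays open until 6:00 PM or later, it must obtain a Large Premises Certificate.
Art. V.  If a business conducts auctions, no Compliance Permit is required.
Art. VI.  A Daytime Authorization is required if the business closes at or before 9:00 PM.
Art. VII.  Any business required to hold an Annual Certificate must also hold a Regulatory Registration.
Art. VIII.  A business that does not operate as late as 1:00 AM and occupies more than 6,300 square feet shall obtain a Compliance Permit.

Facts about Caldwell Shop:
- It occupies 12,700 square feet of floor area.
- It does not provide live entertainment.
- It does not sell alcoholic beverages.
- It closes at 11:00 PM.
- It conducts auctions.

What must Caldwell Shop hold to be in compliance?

Annual Certificate, Operating Authorization, Regulatory Registration

Art. I. conducts auctions; floor area 12,700 square feet < 17,100 square feet; does not provide live entertainment → Auctioneer Authorization not required.
Art. II. floor area 12,700 square feet > 8,200 square feet → Operating Authorization required.
Art. III. floor area 12,700 square feet ≤ 13,500 square feet → Annual Certificate required.
Art. IV. floor area 12,700 square feet ≤ 13,200 square feet; closes 11:00 PM, after 6:00 PM → Large Premises Certificate not required.
Art. V. conducts auctions → exempt from Compliance Permit.
Art. VI. closes 11:00 PM, after 9:00 PM → Daytime Authorization not required.
Art. VII. Annual Certificate is required → Regulatory Registration also required.
Art. VIII. closes 11:00 PM, at/before 1:00 AM; floor area 12,700 square feet > 6,300 square feet → Compliance Permit required.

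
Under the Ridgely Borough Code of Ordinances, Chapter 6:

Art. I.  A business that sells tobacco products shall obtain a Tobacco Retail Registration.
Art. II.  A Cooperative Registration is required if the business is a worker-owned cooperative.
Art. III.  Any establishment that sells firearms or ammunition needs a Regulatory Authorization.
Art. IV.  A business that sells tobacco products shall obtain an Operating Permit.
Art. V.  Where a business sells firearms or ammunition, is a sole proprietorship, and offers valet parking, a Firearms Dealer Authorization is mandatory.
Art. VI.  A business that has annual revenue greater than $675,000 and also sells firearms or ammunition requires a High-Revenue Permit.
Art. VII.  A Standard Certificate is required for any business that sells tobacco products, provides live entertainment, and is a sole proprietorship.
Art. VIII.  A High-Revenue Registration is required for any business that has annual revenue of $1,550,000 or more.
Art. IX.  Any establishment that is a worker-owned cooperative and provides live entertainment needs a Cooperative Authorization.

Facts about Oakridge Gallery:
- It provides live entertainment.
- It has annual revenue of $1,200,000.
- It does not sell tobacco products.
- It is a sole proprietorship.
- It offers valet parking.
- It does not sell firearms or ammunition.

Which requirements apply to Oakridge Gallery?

Art. I. does not sell tobacco products → Tobacco Retail Registration not required.
Art. II. is a sole proprietorship (not: is a worker-owned cooperative) → Cooperative Registration not required.
Art. III. does not sell firearms or ammunition → Regulatory Authorization not required.
Art. IV. does not sell tobacco products → Operating Permit not required.
Art. V. does not sell firearms or ammunition; is a sole proprietorship; offers valet parking → Firearms Dealer Authorization not required.
Art. VI. revenue $1,200,000 > $675,000; does not sell firearms or ammunition → High-Revenue Permit not required.
Art. VII. does not sell tobacco products; provides live entertainment; is a sole proprietorship → Standard Certificate not required.
Art. VIII. revenue $1,200,000 < $1,550,000 → High-Revenue Registration not required.
Art. IX. is a sole proprietorship (not: is a worker-owned cooperative); provides live entertainment → Cooperative Authorization not required.

None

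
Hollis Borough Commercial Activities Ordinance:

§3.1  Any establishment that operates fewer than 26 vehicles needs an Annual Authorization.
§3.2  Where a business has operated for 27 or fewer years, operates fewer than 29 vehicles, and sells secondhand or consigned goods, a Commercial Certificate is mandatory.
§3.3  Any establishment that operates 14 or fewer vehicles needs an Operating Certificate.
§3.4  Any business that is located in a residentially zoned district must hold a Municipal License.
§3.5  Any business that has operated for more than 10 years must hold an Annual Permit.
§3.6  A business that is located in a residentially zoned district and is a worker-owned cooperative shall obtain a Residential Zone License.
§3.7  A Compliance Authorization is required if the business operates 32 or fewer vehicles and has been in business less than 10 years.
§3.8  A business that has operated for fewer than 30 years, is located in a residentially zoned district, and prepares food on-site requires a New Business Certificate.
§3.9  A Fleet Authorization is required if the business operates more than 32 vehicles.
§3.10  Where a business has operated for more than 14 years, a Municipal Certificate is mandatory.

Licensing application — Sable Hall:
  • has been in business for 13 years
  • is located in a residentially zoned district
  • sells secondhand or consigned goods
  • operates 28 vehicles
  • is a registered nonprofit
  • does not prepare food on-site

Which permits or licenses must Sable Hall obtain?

Annual Permit, Commercial Certificate, Municipal License

§3.1 vehicles 28 ≥ 26 → Annual Authorization not required.
§3.2 years in business 13 ≤ 27; vehicles 28 < 29; sells secondhand or consigned goods → Commercial Certificate required.
§3.3 vehicles 28 > 14 → Operating Certificate not required.
§3.4 is located in a residentially zoned district → Municipal License required.
§3.5 years in business 13 > 10 → Annual Permit required.
§3.6 is located in a residentially zoned district; is a registered nonprofit (not: is a worker-owned cooperative) → Residential Zone License not required.
§3.7 vehicles 28 ≤ 32; years in business 13 ≥ 10 → Compliance Authorization not required.
§3.8 years in business 13 < 30; is located in a residentially zoned district; does not prepare food on-site → New Business Certificate not required.
§3.9 vehicles 28 ≤ 32 → Fleet Authorization not required.
§3.10 years in business 13 ≤ 14 → Municipal Certificate not required.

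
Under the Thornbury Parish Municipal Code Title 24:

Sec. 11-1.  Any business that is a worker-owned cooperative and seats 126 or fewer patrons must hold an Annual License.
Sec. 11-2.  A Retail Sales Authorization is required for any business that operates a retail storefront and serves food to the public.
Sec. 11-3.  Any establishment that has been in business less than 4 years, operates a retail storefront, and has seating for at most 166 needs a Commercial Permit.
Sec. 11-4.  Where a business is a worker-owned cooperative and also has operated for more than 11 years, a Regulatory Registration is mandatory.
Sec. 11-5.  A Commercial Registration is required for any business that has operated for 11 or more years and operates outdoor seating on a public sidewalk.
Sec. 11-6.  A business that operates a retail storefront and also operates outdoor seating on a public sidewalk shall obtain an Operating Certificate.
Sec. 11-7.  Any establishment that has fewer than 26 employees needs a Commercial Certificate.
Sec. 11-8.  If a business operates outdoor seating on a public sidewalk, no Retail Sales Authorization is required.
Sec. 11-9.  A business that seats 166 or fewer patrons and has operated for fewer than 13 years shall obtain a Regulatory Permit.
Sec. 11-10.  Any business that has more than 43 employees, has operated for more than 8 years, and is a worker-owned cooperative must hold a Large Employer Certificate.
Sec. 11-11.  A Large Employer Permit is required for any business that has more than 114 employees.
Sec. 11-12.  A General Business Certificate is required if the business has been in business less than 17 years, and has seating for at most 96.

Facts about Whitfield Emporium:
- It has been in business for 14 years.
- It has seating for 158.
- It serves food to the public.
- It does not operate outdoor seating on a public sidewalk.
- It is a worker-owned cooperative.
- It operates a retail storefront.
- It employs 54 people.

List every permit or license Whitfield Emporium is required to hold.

Sec. 11-1. is a worker-owned cooperative; seating 158 > 126 → Annual License not required.
Sec. 11-2. operates a retail storefront; serves food to the public → Retail Sales Authorization required.
Sec. 11-3. years in business 14 ≥ 4; operates a retail storefront; seating 158 ≤ 166 → Commercial Permit not required.
Sec. 11-4. is a worker-owned cooperative; years in business 14 > 11 → Regulatory Registration required.
Sec. 11-5. years in business 14 ≥ 11; does not operate outdoor seating on a public sidewalk → Commercial Registration not required.
Sec. 11-6. operates a retail storefront; does not operate outdoor seating on a public sidewalk → Operating Certificate not required.
Sec. 11-7. employees 54 ≥ 26 → Commercial Certificate not required.
Sec. 11-8. does not operate outdoor seating on a public sidewalk → Retail Sales Authorization exemption does not apply.
Sec. 11-9. seating 158 ≤ 166; years in business 14 ≥ 13 → Regulatory Permit not required.
Sec. 11-10. employees 54 > 43; years in business 14 > 8; is a worker-owned cooperative → Large Employer Certificate required.
Sec. 11-11. employees 54 ≤ 114 → Large Employer Permit not required.
Sec. 11-12. years in business 14 < 17; seating 158 > 96 → General Business Certificate not required.

Large Employer Certificate, Regulatory Registration, Retail Sales Authorization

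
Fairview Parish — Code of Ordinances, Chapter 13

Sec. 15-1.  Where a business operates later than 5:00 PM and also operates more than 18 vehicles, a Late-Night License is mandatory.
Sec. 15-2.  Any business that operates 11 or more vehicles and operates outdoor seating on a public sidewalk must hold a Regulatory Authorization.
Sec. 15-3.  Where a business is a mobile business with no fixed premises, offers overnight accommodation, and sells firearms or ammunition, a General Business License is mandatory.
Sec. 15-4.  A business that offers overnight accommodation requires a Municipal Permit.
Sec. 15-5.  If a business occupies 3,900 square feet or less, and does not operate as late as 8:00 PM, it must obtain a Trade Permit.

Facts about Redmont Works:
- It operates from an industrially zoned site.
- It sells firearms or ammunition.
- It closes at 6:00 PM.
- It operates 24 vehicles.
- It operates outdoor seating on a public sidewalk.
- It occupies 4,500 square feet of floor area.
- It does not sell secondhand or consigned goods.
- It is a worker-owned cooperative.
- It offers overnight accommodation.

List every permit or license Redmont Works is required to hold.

Sec. 15-1. closes 6:00 PM, after 5:00 PM; vehicles 24 > 18 → Late-Night License required.
Sec. 15-2. vehicles 24 ≥ 11; operates outdoor seating on a public sidewalk → Regulatory Authorization required.
Sec. 15-3. operates from an industrially zoned site (not: is a mobile business with no fixed premises); offers overnight accommodation; sells firearms or ammunition → General Business License not required.
Sec. 15-4. offers overnight accommodation → Municipal Permit required.
Sec. 15-5. floor area 4,500 square feet > 3,900 square feet; closes 6:00 PM, at/before 8:00 PM → Trade Permit not required.

Late-Night License, Municipal Permit, Regulatory Authorization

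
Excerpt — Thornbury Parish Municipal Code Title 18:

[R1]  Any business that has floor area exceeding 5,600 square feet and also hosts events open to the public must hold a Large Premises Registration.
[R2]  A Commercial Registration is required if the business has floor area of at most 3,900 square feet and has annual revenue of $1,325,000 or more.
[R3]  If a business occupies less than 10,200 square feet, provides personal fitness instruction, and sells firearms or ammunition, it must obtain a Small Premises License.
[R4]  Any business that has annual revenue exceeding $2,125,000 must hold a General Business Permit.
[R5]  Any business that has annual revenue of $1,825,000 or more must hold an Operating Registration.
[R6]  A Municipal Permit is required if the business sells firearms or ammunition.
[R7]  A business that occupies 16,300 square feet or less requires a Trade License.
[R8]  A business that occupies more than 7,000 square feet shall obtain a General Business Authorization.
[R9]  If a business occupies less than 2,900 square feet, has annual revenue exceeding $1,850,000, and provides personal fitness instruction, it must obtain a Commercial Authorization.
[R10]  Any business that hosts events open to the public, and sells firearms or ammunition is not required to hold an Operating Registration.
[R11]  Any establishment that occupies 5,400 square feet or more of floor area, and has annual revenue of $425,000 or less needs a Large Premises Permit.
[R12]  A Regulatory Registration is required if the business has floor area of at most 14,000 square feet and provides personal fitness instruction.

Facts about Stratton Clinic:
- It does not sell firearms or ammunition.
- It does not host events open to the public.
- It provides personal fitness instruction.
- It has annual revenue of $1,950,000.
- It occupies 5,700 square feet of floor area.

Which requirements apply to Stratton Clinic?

Operating Registration, Regulatory Registration, Trade License

[R1] floor area 5,700 square feet > 5,600 square feet; does not host events open to the public → Large Premises Registration not required.
[R2] floor area 5,700 square feet > 3,900 square feet; revenue $1,950,000 ≥ $1,325,000 → Commercial Registration not required.
[R3] floor area 5,700 square feet < 10,200 square feet; provides personal fitness instruction; does not sell firearms or ammunition → Small Premises License not required.
[R4] revenue $1,950,000 ≤ $2,125,000 → General Business Permit not required.
[R5] revenue $1,950,000 ≥ $1,825,000 → Operating Registration required.
[R6] does not sell firearms or ammunition → Municipal Permit not required.
[R7] floor area 5,700 square feet ≤ 16,300 square feet → Trade License required.
[R8] floor area 5,700 square feet ≤ 7,000 square feet → General Business Authorization not required.
[R9] floor area 5,700 square feet ≥ 2,900 square feet; revenue $1,950,000 > $1,850,000; provides personal fitness instruction → Commercial Authorization not required.
[R10] does not host events open to the public; does not sell firearms or ammunition → Operating Registration exemption does not apply.
[R11] floor area 5,700 square feet ≥ 5,400 square feet; revenue $1,950,000 > $425,000 → Large Premises Permit not required.
[R12] floor area 5,700 square feet ≤ 14,000 square feet; provides personal fitness instruction → Regulatory Registration required.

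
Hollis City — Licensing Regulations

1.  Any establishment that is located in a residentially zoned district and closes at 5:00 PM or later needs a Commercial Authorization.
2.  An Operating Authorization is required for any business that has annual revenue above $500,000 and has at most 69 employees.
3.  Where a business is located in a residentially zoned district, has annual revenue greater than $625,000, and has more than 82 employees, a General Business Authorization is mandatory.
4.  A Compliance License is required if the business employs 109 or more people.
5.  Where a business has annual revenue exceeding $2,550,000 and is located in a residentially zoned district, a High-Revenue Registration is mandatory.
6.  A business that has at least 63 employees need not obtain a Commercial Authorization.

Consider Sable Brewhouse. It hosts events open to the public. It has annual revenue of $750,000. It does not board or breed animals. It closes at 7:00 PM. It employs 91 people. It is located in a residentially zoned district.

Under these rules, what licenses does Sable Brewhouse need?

1. is located in a residentially zoned district; closes 7:00 PM, after 5:00 PM → Commercial Authorization required.
2. revenue $750,000 > $500,000; employees 91 > 69 → Operating Authorization not required.
3. is located in a residentially zoned district; revenue $750,000 > $625,000; employees 91 > 82 → General Business Authorization required.
4. employees 91 < 109 → Compliance License not required.
5. revenue $750,000 ≤ $2,550,000; is located in a residentially zoned district → High-Revenue Registration not required.
6. employees 91 ≥ 63 → exempt from Commercial Authorization.

General Business Authorization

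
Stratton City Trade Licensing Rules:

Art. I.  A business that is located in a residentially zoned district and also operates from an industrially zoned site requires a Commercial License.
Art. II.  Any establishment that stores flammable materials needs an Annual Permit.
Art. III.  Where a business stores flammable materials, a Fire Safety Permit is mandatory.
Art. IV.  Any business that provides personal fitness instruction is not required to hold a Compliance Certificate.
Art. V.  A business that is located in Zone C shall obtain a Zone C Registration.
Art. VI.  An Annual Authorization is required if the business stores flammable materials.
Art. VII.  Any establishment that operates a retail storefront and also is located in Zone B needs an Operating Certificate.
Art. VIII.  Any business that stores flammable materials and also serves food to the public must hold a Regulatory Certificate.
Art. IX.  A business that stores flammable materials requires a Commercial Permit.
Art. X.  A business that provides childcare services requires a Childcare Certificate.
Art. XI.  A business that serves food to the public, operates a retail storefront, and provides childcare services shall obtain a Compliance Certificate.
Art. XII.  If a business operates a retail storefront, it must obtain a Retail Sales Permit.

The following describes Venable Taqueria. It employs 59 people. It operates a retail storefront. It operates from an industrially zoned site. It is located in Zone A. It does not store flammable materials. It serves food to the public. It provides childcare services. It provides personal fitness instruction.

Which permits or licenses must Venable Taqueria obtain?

Art. I. is located in Zone A (not: is located in a residentially zoned district); operates from an industrially zoned site → Commercial License not required.
Art. II. does not store flammable materials → Annual Permit not required.
Art. III. does not store flammable materials → Fire Safety Permit not required.
Art. IV. provides personal fitness instruction → exempt from Compliance Certificate.
Art. V. is located in Zone A (not: is located in Zone C) → Zone C Registration not required.
Art. VI. does not store flammable materials → Annual Authorization not required.
Art. VII. operates a retail storefront; is located in Zone A (not: is located in Zone B) → Operating Certificate not required.
Art. VIII. does not store flammable materials; serves food to the public → Regulatory Certificate not required.
Art. IX. does not store flammable materials → Commercial Permit not required.
Art. X. provides childcare services → Childcare Certificate required.
Art. XI. serves food to the public; operates a retail storefront; provides childcare services → Compliance Certificate required.
Art. XII. operates a retail storefront → Retail Sales Permit required.

Childcare Certificate, Retail Sales Permit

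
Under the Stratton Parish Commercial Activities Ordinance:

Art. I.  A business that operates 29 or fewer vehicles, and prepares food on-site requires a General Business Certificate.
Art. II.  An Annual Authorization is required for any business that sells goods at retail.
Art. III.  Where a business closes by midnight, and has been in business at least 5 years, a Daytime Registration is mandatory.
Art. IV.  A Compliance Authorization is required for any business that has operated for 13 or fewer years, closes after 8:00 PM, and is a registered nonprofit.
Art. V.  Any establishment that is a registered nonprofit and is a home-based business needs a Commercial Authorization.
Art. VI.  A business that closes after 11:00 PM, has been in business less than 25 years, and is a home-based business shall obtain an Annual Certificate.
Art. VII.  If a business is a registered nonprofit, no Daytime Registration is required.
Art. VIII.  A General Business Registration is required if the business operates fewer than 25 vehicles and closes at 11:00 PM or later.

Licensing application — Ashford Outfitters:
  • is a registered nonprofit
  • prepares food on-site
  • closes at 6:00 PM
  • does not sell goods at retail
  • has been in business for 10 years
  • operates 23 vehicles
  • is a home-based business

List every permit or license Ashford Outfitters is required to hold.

Art. I. vehicles 23 ≤ 29; prepares food on-site → General Business Certificate required.
Art. II. does not sell goods at retail → Annual Authorization not required.
Art. III. closes 6:00 PM, at/before midnight; years in business 10 ≥ 5 → Daytime Registration required.
Art. IV. years in business 10 ≤ 13; closes 6:00 PM, at/before 8:00 PM; is a registered nonprofit → Compliance Authorization not required.
Art. V. is a registered nonprofit; is a home-based business → Commercial Authorization required.
Art. VI. closes 6:00 PM, at/before 11:00 PM; years in business 10 < 25; is a home-based business → Annual Certificate not required.
Art. VII. is a registered nonprofit → exempt from Daytime Registration.
Art. VIII. vehicles 23 < 25; closes 6:00 PM, at/before 11:00 PM → General Business Registration not required.

Commercial Authorization, General Business Certificate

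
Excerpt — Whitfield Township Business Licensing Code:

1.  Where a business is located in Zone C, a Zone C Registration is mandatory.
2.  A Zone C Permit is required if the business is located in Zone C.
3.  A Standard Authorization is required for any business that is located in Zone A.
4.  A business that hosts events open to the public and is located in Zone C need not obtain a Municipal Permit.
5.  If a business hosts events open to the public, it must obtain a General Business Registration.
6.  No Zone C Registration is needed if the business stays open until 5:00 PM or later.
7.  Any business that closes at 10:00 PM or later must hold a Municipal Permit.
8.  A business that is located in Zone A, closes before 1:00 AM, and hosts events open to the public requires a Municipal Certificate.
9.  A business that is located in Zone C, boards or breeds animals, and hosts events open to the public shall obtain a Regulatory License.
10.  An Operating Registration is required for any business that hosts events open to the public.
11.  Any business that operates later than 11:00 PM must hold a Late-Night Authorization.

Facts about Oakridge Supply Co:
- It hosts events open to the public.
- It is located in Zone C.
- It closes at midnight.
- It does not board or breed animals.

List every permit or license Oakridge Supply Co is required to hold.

General Business Registration, Late-Night Authorization, Operating Registration, Zone C Permit

1. is located in Zone C → Zone C Registration required.
2. is located in Zone C → Zone C Permit required.
3. is located in Zone C (not: is located in Zone A) → Standard Authorization not required.
4. hosts events open to the public; is located in Zone C → exempt from Municipal Permit.
5. hosts events open to the public → General Business Registration required.
6. closes midnight, after 5:00 PM → exempt from Zone C Registration.
7. closes midnight, after 10:00 PM → Municipal Permit required.
8. is located in Zone C (not: is located in Zone A); closes midnight, at/before 1:00 AM; hosts events open to the public → Municipal Certificate not required.
9. is located in Zone C; does not board or breed animals; hosts events open to the public → Regulatory License not required.
10. hosts events open to the public → Operating Registration required.
11. closes midnight, after 11:00 PM → Late-Night Authorization required.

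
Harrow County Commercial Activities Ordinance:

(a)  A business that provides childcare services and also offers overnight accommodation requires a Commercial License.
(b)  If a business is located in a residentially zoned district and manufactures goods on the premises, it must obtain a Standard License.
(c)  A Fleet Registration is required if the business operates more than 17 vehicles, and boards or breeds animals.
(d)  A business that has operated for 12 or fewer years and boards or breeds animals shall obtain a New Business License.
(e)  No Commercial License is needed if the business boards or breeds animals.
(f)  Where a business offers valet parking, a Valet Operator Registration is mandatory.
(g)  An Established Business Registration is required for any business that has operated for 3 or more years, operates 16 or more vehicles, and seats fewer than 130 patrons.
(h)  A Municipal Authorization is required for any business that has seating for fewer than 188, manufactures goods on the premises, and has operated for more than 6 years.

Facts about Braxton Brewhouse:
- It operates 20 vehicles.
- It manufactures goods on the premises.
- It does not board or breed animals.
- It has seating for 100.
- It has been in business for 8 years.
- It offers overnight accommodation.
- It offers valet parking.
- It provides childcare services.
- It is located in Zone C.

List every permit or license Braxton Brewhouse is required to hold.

(a) provides childcare services; offers overnight accommodation → Commercial License required.
(b) is located in Zone C (not: is located in a residentially zoned district); manufactures goods on the premises → Standard License not required.
(c) vehicles 20 > 17; does not board or breed animals → Fleet Registration not required.
(d) years in business 8 ≤ 12; does not board or breed animals → New Business License not required.
(e) does not board or breed animals → Commercial License exemption does not apply.
(f) offers valet parking → Valet Operator Registration required.
(g) years in business 8 ≥ 3; vehicles 20 ≥ 16; seating 100 < 130 → Established Business Registration required.
(h) seating 100 < 188; manufactures goods on the premises; years in business 8 > 6 → Municipal Authorization required.

Commercial License, Established Business Registration, Municipal Authorization, Valet Operator Registration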